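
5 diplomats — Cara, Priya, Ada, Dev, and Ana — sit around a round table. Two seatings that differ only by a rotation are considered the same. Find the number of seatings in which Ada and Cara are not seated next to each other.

12

All circular seatings of 5 people number (4)! = 24.
Seatings with Ada beside Cara: treat them as a block with 2 internal orders, giving 2 × (3)! = 12.
Subtracting, 24 − 12 = 12.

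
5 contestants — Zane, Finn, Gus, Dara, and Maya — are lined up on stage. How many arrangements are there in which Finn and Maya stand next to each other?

Glue Finn and Maya into one block (2 internal orders), leaving 4 units to arrange in a row.
So the count is 2·(4)! = 48.

48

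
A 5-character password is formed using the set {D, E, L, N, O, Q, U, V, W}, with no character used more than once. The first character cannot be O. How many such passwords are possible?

13440

The first character has 9−1 = 8 choices (anything except O).
The remaining 4 characters are filled from the other 8 symbols without repetition: 8 × 7 × 6 × 5 = 1680.
Total: 8 × 1680 = 13440.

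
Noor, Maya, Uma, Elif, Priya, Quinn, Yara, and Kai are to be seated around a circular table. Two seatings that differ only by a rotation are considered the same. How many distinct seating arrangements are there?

Fix one person's seat to break rotational symmetry; the remaining 7 people can be arranged in (7)! = 5040 ways.

5040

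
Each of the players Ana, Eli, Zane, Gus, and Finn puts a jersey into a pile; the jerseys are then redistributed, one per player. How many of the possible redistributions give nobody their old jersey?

Let Aᵢ be the assignments in which player i gets their old jersey. We want the size of the complement of A₁∪…∪A_5.
By inclusion–exclusion this is Σ_{j=0}^{5} (−1)^j C(5,j)·(5−j)!.
Computing: 120 − 120 + 60 − 20 + 5 − 1 = 44.

44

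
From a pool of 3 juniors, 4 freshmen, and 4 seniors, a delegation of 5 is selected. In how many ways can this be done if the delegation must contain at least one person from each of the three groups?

Total 5-person selections from all 11: C(11,5) = 462.
Subtract selections that omit an entire group: no juniors → C(8,5) = 56; no freshmen → C(7,5) = 21; no seniors → C(7,5) = 21.
Add back selections omitting two groups (i.e. drawn from a single group): C(3,5) + C(4,5) + C(4,5) = 0.
By inclusion–exclusion: 462 − 98 + 0 = 364.

364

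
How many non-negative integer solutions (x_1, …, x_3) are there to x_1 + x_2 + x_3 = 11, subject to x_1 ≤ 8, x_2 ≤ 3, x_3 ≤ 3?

Without the upper bounds there are C(13,2) = 78 ways to split 11 among 3 variables.
Subtract solutions that violate a single cap (substitute x_i' = x_i − (cap_i+1)): x_1 ≥ 9 gives C(4,2) = 6; x_2 ≥ 4 gives C(9,2) = 36; x_3 ≥ 4 gives C(9,2) = 36. Together 78.
Add back pairs where two caps are both exceeded: 0 + 0 + 10 = 10.
By inclusion–exclusion the count is 78 − 78 + 10 = 10.

10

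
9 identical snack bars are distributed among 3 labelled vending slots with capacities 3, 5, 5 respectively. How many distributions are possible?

14

Ignoring the caps, the number of non-negative solutions to x_1+…+x_3 = 9 is C(11,2) = 55.
Subtract solutions that violate a single cap (substitute x_i' = x_i − (cap_i+1)): x_1 ≥ 4 gives C(7,2) = 21; x_2 ≥ 6 gives C(5,2) = 10; x_3 ≥ 6 gives C(5,2) = 10. Together 41.
No two caps can be exceeded simultaneously, so the pair terms are all 0.
By inclusion–exclusion the count is 55 − 41 + 0 = 14.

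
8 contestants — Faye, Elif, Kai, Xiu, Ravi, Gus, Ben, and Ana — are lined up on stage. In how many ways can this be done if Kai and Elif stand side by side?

10080

Treat {Kai, Elif} as a single unit. There are 7 units to order, and the pair itself can be ordered 2 ways.
That gives 2 × 7! = 2 × 5040 = 10080.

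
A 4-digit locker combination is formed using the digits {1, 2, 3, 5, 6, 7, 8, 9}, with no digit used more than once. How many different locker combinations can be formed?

1680

Choose and order 4 of the 8 symbols: the first digit has 8 options, the next 7, then 6, 5.
8 × 7 × 6 × 5 = 1680.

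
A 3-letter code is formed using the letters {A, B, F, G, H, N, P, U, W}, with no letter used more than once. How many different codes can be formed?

Choose and order 3 of the 9 symbols: the first letter has 9 options, the next 8, then 7.
That product is 9 × 8 × 7 = 504.

504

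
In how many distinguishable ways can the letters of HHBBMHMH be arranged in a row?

420

The 8 letters of HHBBMHMH have repeats: B appearing twice, H appearing 4 times, and M appearing twice.
The number of distinct arrangements is 8!/(4!·2!·2!) = 40320/96 = 420.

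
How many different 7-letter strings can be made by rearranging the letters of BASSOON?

BASSOON has 7 letters with O appearing twice and S appearing twice.
So there are 7! / (2!·2!) = 1260 distinguishable arrangements.

1260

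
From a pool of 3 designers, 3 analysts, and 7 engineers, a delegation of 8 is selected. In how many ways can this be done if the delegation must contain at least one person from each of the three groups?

1197

Total 8-person selections from all 13: C(13,8) = 1287.
Subtract selections that omit an entire group: no designers → C(10,8) = 45; no analysts → C(10,8) = 45; no engineers → C(6,8) = 0.
Add back selections omitting two groups (i.e. drawn from a single group): C(3,8) + C(3,8) + C(7,8) = 0.
By inclusion–exclusion: 1287 − 90 + 0 = 1197.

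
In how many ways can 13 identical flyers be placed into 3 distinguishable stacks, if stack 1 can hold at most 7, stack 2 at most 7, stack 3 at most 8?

Ignoring the caps, the number of non-negative solutions to x_1+…+x_3 = 13 is C(15,2) = 105.
Subtract solutions that violate a single cap (substitute x_i' = x_i − (cap_i+1)): x_1 ≥ 8 gives C(7,2) = 21; x_2 ≥ 8 gives C(7,2) = 21; x_3 ≥ 9 gives C(6,2) = 15. Together 57.
No two caps can be exceeded simultaneously, so the pair terms are all 0.
By inclusion–exclusion the count is 105 − 57 + 0 = 48.

48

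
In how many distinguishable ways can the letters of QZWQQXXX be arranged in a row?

1120

Letter multiplicities in QZWQQXXX: Q×3, W×1, X×3, Z×1.
So there are 8! / (3!·3!) = 1120 distinguishable arrangements.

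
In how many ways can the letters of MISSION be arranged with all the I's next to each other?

360

Treat the 2 copies of I as a single block. The multiset to arrange is then {II, M, N, O, S, S}, 6 items in all.
That gives (6)!/(2!) = 360 arrangements.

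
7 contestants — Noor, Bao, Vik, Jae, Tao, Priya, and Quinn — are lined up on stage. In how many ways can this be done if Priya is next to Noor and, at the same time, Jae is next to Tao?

480

Treat {Priya,Noor} as one block (2 orders) and {Jae,Tao} as another (2 orders).
That leaves 5 units to arrange: 2 × 2 × 5! = 4 × 120 = 480.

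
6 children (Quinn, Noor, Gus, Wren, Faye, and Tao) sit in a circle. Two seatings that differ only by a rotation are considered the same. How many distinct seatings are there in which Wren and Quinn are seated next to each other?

48

Glue Wren and Quinn into a block (2 internal orders). Seating 5 units around a circle gives (4)! arrangements.
So 2 × (4)! = 2 × 24 = 48.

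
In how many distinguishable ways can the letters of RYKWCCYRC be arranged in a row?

15120

The 9 letters of RYKWCCYRC have repeats: C appearing 3 times, R appearing twice, and Y appearing twice.
So there are 9! / (3!·2!·2!) = 15120 distinguishable arrangements.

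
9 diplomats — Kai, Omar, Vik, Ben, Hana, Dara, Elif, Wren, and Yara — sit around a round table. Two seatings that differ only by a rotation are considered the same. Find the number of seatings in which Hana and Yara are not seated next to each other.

30240

Without the restriction there are (8)! = 40320 seatings.
Those with Hana next to Yara: fuse the pair into one unit and seat 8 units around a circle — 2·(7)! = 10080.
Subtracting, 40320 − 10080 = 30240.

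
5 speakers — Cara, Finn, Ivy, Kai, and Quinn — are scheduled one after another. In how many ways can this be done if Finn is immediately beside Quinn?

48

Treat {Finn, Quinn} as a single unit. There are 4 units to order, and the pair itself can be ordered 2 ways.
That gives 2 × 4! = 2 × 24 = 48.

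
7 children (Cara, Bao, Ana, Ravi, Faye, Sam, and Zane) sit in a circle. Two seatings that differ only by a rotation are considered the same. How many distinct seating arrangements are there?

Around a circle, 7 distinct people have 7!/7 = (6)! = 720 rotationally distinct seatings.

720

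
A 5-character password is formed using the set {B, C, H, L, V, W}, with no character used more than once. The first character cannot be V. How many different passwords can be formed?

600

The first character has 6−1 = 5 choices (anything except V).
The remaining 4 characters are filled from the other 5 symbols without repetition: 5 × 4 × 3 × 2 = 120.
Total: 5 × 120 = 600.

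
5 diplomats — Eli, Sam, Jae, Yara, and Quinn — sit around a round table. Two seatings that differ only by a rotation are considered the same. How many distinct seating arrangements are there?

Seat Eli anywhere (absorbing the rotational symmetry), then permute the other 4: (4)! = 24.

24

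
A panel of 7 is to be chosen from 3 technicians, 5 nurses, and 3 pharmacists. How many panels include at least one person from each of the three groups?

314

Total 7-person selections from all 11: C(11,7) = 330.
Selections missing a whole group: no technicians → C(8,7) = 8; no nurses → C(6,7) = 0; no pharmacists → C(8,7) = 8.
Add back selections omitting two groups (i.e. drawn from a single group): C(3,7) + C(5,7) + C(3,7) = 0.
By inclusion–exclusion: 330 − 16 + 0 = 314.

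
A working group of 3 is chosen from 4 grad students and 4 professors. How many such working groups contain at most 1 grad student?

Split by how many grad students are chosen (0 through 1).
Sum: C(4,0)·C(4,3) + C(4,1)·C(4,2) = 4 + 24 = 28.

28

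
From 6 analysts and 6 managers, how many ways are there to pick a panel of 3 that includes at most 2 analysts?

200

Split by how many analysts are chosen (0 through 2).
Sum: C(6,0)·C(6,3) + C(6,1)·C(6,2) + C(6,2)·C(6,1) = 20 + 90 + 90 = 200.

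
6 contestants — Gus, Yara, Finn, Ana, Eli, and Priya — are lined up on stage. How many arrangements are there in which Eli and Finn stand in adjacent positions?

Glue Eli and Finn into one block (2 internal orders), leaving 5 units to arrange in a row.
That gives 2 × 5! = 2 × 120 = 240.

240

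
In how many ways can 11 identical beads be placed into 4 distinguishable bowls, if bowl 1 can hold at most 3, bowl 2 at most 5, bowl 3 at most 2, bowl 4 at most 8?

Without the upper bounds there are C(14,3) = 364 ways to split 11 among 4 bowls.
Subtract solutions that violate a single cap (substitute x_i' = x_i − (cap_i+1)): x_1 ≥ 4 gives C(10,3) = 120; x_2 ≥ 6 gives C(8,3) = 56; x_3 ≥ 3 gives C(11,3) = 165; x_4 ≥ 9 gives C(5,3) = 10. Together 351.
Add back pairs where two caps are both exceeded: 4 + 35 + 0 + 10 + 0 + 0 = 49.
By inclusion–exclusion the count is 364 − 351 + 49 = 62.

62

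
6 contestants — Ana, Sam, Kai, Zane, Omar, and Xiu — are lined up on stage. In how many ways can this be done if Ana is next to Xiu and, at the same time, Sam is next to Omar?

Treat {Ana,Xiu} as one block (2 orders) and {Sam,Omar} as another (2 orders).
That leaves 4 units to arrange: 2 × 2 × 4! = 4 × 24 = 96.

96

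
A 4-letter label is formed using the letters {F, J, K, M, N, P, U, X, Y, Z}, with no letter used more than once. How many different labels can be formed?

5040

With no repetition, fill the 4 letters in order: 10 choices, then 9, down to 7.
10 × 9 × 8 × 7 = 5040.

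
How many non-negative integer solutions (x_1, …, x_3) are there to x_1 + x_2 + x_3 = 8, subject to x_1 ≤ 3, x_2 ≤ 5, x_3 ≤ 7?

Without the upper bounds there are C(10,2) = 45 ways to split 8 among 3 variables.
Subtract solutions that violate a single cap (substitute x_i' = x_i − (cap_i+1)): x_1 ≥ 4 gives C(6,2) = 15; x_2 ≥ 6 gives C(4,2) = 6; x_3 ≥ 8 gives C(2,2) = 1. Together 22.
No two caps can be exceeded simultaneously, so the pair terms are all 0.
By inclusion–exclusion the count is 45 − 22 + 0 = 23.

23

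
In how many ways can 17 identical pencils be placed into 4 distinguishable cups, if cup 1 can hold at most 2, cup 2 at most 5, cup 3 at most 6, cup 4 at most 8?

Without the upper bounds there are C(20,3) = 1140 ways to split 17 among 4 cups.
Subtract solutions that violate a single cap (substitute x_i' = x_i − (cap_i+1)): x_1 ≥ 3 gives C(17,3) = 680; x_2 ≥ 6 gives C(14,3) = 364; x_3 ≥ 7 gives C(13,3) = 286; x_4 ≥ 9 gives C(11,3) = 165. Together 1495.
Add back pairs where two caps are both exceeded: 165 + 120 + 56 + 35 + 10 + 4 = 390.
Subtract triples: 4 + 0 + 0 + 0 = 4.
By inclusion–exclusion the count is 1140 − 1495 + 390 − 4 = 31.

31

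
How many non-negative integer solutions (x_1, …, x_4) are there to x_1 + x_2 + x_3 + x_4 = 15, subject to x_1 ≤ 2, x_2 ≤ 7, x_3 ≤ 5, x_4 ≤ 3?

Without the upper bounds there are C(18,3) = 816 ways to split 15 among 4 variables.
Subtract solutions that violate a single cap (substitute x_i' = x_i − (cap_i+1)): x_1 ≥ 3 gives C(15,3) = 455; x_2 ≥ 8 gives C(10,3) = 120; x_3 ≥ 6 gives C(12,3) = 220; x_4 ≥ 4 gives C(14,3) = 364. Together 1159.
Add back pairs where two caps are both exceeded: 35 + 84 + 165 + 4 + 20 + 56 = 364.
Subtract triples: 0 + 1 + 10 + 0 = 11.
By inclusion–exclusion the count is 816 − 1159 + 364 − 11 = 10.

10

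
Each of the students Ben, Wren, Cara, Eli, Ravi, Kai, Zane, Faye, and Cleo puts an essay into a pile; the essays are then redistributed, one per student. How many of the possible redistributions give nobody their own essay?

Let Aᵢ be the assignments in which student i gets their own essay. We want the size of the complement of A₁∪…∪A_9.
By inclusion–exclusion this is Σ_{j=0}^{9} (−1)^j C(9,j)·(9−j)!.
Computing: 362880 − 362880 + 181440 − 60480 + 15120 − 3024 + 504 − 72 + 9 − 1 = 133496.

133496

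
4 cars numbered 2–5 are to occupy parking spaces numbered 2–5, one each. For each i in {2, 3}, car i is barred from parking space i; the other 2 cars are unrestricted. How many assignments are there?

Let Aᵢ (for i ∈ {2, 3}) be the placements that put car i in its forbidden parking space. Any j of these fix j positions, leaving (4−j)! ways to fill the rest, and there are C(2,j) ways to pick which j.
By inclusion–exclusion, the number of valid placements is Σ_{j=0}^{2} (−1)^j C(2,j)·(4−j)!.
Computing: 24 − 12 + 2 = 14.

14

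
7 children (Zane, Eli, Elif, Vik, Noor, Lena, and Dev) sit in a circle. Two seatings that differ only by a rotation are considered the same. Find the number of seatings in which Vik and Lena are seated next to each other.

Glue Vik and Lena into a block (2 internal orders). Seating 6 units around a circle gives (5)! arrangements.
So 2 × (5)! = 2 × 120 = 240.

240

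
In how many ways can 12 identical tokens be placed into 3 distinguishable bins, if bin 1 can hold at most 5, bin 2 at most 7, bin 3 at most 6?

27

Ignoring the caps, the number of non-negative solutions to x_1+…+x_3 = 12 is C(14,2) = 91.
Subtract solutions that violate a single cap (substitute x_i' = x_i − (cap_i+1)): x_1 ≥ 6 gives C(8,2) = 28; x_2 ≥ 8 gives C(6,2) = 15; x_3 ≥ 7 gives C(7,2) = 21. Together 64.
No two caps can be exceeded simultaneously, so the pair terms are all 0.
By inclusion–exclusion the count is 91 − 64 + 0 = 27.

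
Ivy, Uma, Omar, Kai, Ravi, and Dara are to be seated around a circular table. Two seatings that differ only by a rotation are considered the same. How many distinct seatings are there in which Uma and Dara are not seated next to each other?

Without the restriction there are (5)! = 120 seatings.
Those with Uma next to Dara: fuse the pair into one unit and seat 5 units around a circle — 2·(4)! = 48.
Subtracting, 120 − 48 = 72.

72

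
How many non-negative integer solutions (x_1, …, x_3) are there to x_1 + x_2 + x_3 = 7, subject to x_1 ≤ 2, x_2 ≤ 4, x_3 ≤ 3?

6

Ignoring the caps, the number of non-negative solutions to x_1+…+x_3 = 7 is C(9,2) = 36.
Subtract solutions that violate a single cap (substitute x_i' = x_i − (cap_i+1)): x_1 ≥ 3 gives C(6,2) = 15; x_2 ≥ 5 gives C(4,2) = 6; x_3 ≥ 4 gives C(5,2) = 10. Together 31.
Add back pairs where two caps are both exceeded: 0 + 1 + 0 = 1.
By inclusion–exclusion the count is 36 − 31 + 1 = 6.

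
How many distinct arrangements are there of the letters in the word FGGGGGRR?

168

FGGGGGRR has 8 letters with G appearing 5 times and R appearing twice.
Dividing 8! = 40320 by 5!·2! = 240 for the repeated letters gives 168.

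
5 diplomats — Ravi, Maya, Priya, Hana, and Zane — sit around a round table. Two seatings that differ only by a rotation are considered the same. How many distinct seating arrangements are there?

Fix one person's seat to break rotational symmetry; the remaining 4 people can be arranged in (4)! = 24 ways.

24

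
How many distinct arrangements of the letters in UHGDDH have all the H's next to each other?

Treat the 2 copies of H as a single block. The multiset to arrange is then {HH, D, D, G, U}, 5 items in all.
That gives (5)!/(2!) = 60 arrangements.

60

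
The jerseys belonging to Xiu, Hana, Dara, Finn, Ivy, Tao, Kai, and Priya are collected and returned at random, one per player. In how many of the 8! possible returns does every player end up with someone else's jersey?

14833

This is the derangement count D_8: permutations of 8 items with no fixed point.
By inclusion–exclusion this is Σ_{j=0}^{8} (−1)^j C(8,j)·(8−j)!.
Computing: 40320 − 40320 + 20160 − 6720 + 1680 − 336 + 56 − 8 + 1 = 14833.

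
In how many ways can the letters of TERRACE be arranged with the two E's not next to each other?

900

There are 7!/(2!·2!) = 1260 arrangements of TERRACE in total.
If the two E's are adjacent, glue them into one block, leaving 6 items to arrange: (6)!/(2!) = 360 ways.
Hence 1260 − 360 = 900.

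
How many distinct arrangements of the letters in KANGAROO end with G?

1260

Fix G in the last position and arrange the remaining 7 letters.
Those 7 letters have A appearing twice and O appearing twice, giving (7)!/(2!·2!) = 1260.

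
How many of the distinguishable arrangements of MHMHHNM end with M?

60

Fix M in the last position and arrange the remaining 6 letters.
Those 6 letters have H appearing 3 times and M appearing twice, giving (6)!/(3!·2!) = 60.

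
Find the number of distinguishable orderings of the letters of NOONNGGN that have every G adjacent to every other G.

Treat the 2 copies of G as a single block. The multiset to arrange is then {GG, N, N, N, N, O, O}, 7 items in all.
That gives (7)!/(4!·2!) = 105 arrangements.

105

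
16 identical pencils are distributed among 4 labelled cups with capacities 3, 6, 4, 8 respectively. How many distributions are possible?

Without the upper bounds there are C(19,3) = 969 ways to split 16 among 4 cups.
Subtract solutions that violate a single cap (substitute x_i' = x_i − (cap_i+1)): x_1 ≥ 4 gives C(15,3) = 455; x_2 ≥ 7 gives C(12,3) = 220; x_3 ≥ 5 gives C(14,3) = 364; x_4 ≥ 9 gives C(10,3) = 120. Together 1159.
Add back pairs where two caps are both exceeded: 56 + 120 + 20 + 35 + 1 + 10 = 242.
Subtract triples: 1 + 0 + 0 + 0 = 1.
By inclusion–exclusion the count is 969 − 1159 + 242 − 1 = 51.

51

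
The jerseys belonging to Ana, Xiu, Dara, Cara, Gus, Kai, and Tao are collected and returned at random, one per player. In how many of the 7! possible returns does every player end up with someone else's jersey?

This is the derangement count D_7: permutations of 7 items with no fixed point.
By inclusion–exclusion this is Σ_{j=0}^{7} (−1)^j C(7,j)·(7−j)!.
Computing: 5040 − 5040 + 2520 − 840 + 210 − 42 + 7 − 1 = 1854.

1854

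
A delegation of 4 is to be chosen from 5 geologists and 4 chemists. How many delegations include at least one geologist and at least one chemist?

Unrestricted: C(9,4) = 126 ways to pick any 4 of the 9.
Subtract selections that omit an entire group: no geologists → C(4,4) = 1; no chemists → C(5,4) = 5.
Both groups omitted at once is impossible, so 126 − 6 = 120.

120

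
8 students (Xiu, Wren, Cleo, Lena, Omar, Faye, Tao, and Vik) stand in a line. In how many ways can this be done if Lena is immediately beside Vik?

10080

Glue Lena and Vik into one block (2 internal orders), leaving 7 units to arrange in a row.
So the count is 2·(7)! = 10080.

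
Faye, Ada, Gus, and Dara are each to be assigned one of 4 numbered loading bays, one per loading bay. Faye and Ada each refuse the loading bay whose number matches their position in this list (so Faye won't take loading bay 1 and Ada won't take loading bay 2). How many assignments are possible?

14

Let Aᵢ (for i ∈ {1, 2}) be the placements that put person i in their forbidden loading bay. Any j of these fix j positions, leaving (4−j)! ways to fill the rest, and there are C(2,j) ways to pick which j.
By inclusion–exclusion, the number of valid placements is Σ_{j=0}^{2} (−1)^j C(2,j)·(4−j)!.
Computing: 24 − 12 + 2 = 14.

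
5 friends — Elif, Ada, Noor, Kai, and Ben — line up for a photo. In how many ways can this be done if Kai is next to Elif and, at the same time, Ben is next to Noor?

Treat {Kai,Elif} as one block (2 orders) and {Ben,Noor} as another (2 orders).
That leaves 3 units to arrange: 2 × 2 × 3! = 4 × 6 = 24.

24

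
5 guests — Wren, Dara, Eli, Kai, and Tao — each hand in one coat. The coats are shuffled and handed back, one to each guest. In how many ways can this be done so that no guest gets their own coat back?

This is the derangement count D_5: permutations of 5 items with no fixed point.
By inclusion–exclusion this is Σ_{j=0}^{5} (−1)^j C(5,j)·(5−j)!.
Computing: 120 − 120 + 60 − 20 + 5 − 1 = 44.

44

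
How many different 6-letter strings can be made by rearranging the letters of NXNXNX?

20

NXNXNX has 6 letters with N appearing 3 times and X appearing 3 times.
So there are 6! / (3!·3!) = 20 distinguishable arrangements.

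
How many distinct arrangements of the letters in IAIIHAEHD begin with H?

With the first slot taken by H, it remains to arrange the other 8 letters (IAIIAEHD).
Those 8 letters have A appearing twice and I appearing 3 times, giving (8)!/(3!·2!) = 3360.

3360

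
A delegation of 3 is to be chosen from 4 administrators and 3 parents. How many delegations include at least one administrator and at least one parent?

Unrestricted: C(7,3) = 35 ways to pick any 3 of the 7.
Selections missing a whole group: no administrators → C(3,3) = 1; no parents → C(4,3) = 4.
Both groups omitted at once is impossible, so 35 − 5 = 30.

30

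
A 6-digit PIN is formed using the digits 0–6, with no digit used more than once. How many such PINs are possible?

5040

This is a permutation of 6 out of 7: P(7,6) = 7!/1!.
That product is 7 × 6 × 5 × 4 × 3 × 2 = 5040.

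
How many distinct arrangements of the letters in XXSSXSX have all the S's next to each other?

5

Treat the 3 copies of S as a single block. The multiset to arrange is then {SSS, X, X, X, X}, 5 items in all.
That gives (5)!/(4!) = 5 arrangements.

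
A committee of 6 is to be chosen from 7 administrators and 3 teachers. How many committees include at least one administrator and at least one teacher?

Total 6-person selections from all 10: C(10,6) = 210.
Selections missing a whole group: no administrators → C(3,6) = 0; no teachers → C(7,6) = 7.
Both groups omitted at once is impossible, so 210 − 7 = 203.

203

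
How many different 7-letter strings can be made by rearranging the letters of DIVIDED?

420

Letter multiplicities in DIVIDED: D×3, E×1, I×2, V×1.
Dividing 7! = 5040 by 3!·2! = 12 for the repeated letters gives 420.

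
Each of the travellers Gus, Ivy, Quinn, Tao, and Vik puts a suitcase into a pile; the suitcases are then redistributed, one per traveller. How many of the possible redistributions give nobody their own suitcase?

This is the derangement count D_5: permutations of 5 items with no fixed point.
By inclusion–exclusion this is Σ_{j=0}^{5} (−1)^j C(5,j)·(5−j)!.
Computing: 120 − 120 + 60 − 20 + 5 − 1 = 44.

44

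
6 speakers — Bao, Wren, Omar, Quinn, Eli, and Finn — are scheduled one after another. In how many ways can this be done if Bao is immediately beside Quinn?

240

Place the 4 others and the Bao-Quinn pair as 5 objects in a line; the pair has 2 internal arrangements.
So the count is 2·(5)! = 240.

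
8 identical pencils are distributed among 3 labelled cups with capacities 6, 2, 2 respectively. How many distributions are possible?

Without the upper bounds there are C(10,2) = 45 ways to split 8 among 3 cups.
Subtract solutions that violate a single cap (substitute x_i' = x_i − (cap_i+1)): x_1 ≥ 7 gives C(3,2) = 3; x_2 ≥ 3 gives C(7,2) = 21; x_3 ≥ 3 gives C(7,2) = 21. Together 45.
Add back pairs where two caps are both exceeded: 0 + 0 + 6 = 6.
By inclusion–exclusion the count is 45 − 45 + 6 = 6.

6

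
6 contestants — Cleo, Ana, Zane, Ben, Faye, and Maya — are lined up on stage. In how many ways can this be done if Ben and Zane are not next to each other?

Of the 6! = 720 arrangements, those with Ben and Zane adjacent number 2 × 5! = 240 (treat the pair as a block with 2 internal orders).
So 720 − 240 = 480 arrangements keep them apart.

480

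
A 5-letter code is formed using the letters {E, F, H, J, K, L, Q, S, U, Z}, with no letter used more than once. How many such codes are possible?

Choose and order 5 of the 10 symbols: the first letter has 10 options, the next 9, and so on down to 6.
That product is 10 × 9 × 8 × 7 × 6 = 30240.

30240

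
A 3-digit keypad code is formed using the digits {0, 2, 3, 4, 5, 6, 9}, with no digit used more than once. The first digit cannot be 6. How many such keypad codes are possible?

180

The first digit has 7−1 = 6 choices (anything except 6).
The remaining 2 digits are filled from the other 6 symbols without repetition: 6 × 5 = 30.
Total: 6 × 30 = 180.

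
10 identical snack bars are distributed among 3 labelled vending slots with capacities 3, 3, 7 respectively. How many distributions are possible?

Ignoring the caps, the number of non-negative solutions to x_1+…+x_3 = 10 is C(12,2) = 66.
Subtract solutions that violate a single cap (substitute x_i' = x_i − (cap_i+1)): x_1 ≥ 4 gives C(8,2) = 28; x_2 ≥ 4 gives C(8,2) = 28; x_3 ≥ 8 gives C(4,2) = 6. Together 62.
Add back pairs where two caps are both exceeded: 6 + 0 + 0 = 6.
By inclusion–exclusion the count is 66 − 62 + 6 = 10.

10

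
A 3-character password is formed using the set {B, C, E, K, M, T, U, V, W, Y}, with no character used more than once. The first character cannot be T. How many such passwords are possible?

The first character has 10−1 = 9 choices (anything except T).
The remaining 2 characters are filled from the other 9 symbols without repetition: 9 × 8 = 72.
Total: 9 × 72 = 648.

648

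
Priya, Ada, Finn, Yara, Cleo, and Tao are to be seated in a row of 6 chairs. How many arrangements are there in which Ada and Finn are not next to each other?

480

There are 6! = 720 arrangements in all. If Ada and Finn are adjacent, merging them into one block gives 2·(5)! = 240 arrangements.
Complementary counting: 720 − 240 = 480.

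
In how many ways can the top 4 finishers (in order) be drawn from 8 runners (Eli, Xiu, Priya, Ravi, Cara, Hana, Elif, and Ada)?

1680

There are 8 choices for 1st place, 7 for 2nd, and so on down to 5 for position 4.
That gives 8 × 7 × 6 × 5 = 1680.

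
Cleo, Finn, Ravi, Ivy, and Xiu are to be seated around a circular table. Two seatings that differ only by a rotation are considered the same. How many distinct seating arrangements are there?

Seat Cleo anywhere (absorbing the rotational symmetry), then permute the other 4: (4)! = 24.

24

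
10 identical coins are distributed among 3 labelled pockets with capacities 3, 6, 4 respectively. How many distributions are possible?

10

By stars and bars, unrestricted non-negative solutions to x_1+…+x_3 = 10 number C(10+2,2) = 66.
Subtract solutions that violate a single cap (substitute x_i' = x_i − (cap_i+1)): x_1 ≥ 4 gives C(8,2) = 28; x_2 ≥ 7 gives C(5,2) = 10; x_3 ≥ 5 gives C(7,2) = 21. Together 59.
Add back pairs where two caps are both exceeded: 0 + 3 + 0 = 3.
By inclusion–exclusion the count is 66 − 59 + 3 = 10.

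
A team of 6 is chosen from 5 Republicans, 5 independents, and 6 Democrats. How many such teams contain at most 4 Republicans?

7997

Split by how many Republicans are chosen (0 through 4).
Sum: C(5,0)·C(11,6) + C(5,1)·C(11,5) + C(5,2)·C(11,4) + C(5,3)·C(11,3) + C(5,4)·C(11,2) = 462 + 2310 + 3300 + 1650 + 275 = 7997.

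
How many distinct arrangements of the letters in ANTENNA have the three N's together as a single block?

60

Treat the 3 copies of N as a single block. The multiset to arrange is then {NNN, A, A, E, T}, 5 items in all.
That gives (5)!/(2!) = 60 arrangements.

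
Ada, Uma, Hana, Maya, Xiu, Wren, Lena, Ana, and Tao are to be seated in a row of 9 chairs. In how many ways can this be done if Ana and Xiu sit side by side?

80640

Treat {Ana, Xiu} as a single unit. There are 8 units to order, and the pair itself can be ordered 2 ways.
So the count is 2·(8)! = 80640.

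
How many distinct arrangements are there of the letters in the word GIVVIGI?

210

Letter multiplicities in GIVVIGI: G×2, I×3, V×2.
Dividing 7! = 5040 by 3!·2!·2! = 24 for the repeated letters gives 210.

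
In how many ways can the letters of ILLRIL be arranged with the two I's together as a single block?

20

Treat the 2 copies of I as a single block. The multiset to arrange is then {II, L, L, L, R}, 5 items in all.
That gives (5)!/(3!) = 20 arrangements.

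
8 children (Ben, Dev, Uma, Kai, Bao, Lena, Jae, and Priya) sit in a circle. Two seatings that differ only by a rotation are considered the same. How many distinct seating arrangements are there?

5040

Seat Ben anywhere (absorbing the rotational symmetry), then permute the other 7: (7)! = 5040.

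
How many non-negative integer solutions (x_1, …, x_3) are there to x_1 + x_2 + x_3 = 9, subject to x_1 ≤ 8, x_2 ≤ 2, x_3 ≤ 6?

Ignoring the caps, the number of non-negative solutions to x_1+…+x_3 = 9 is C(11,2) = 55.
Subtract solutions that violate a single cap (substitute x_i' = x_i − (cap_i+1)): x_1 ≥ 9 gives C(2,2) = 1; x_2 ≥ 3 gives C(8,2) = 28; x_3 ≥ 7 gives C(4,2) = 6. Together 35.
No two caps can be exceeded simultaneously, so the pair terms are all 0.
By inclusion–exclusion the count is 55 − 35 + 0 = 20.

20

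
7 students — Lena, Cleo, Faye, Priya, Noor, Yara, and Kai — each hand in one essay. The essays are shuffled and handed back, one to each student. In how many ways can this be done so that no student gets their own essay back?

1854

Let Aᵢ be the assignments in which student i gets their own essay. We want the size of the complement of A₁∪…∪A_7.
By inclusion–exclusion this is Σ_{j=0}^{7} (−1)^j C(7,j)·(7−j)!.
Computing: 5040 − 5040 + 2520 − 840 + 210 − 42 + 7 − 1 = 1854.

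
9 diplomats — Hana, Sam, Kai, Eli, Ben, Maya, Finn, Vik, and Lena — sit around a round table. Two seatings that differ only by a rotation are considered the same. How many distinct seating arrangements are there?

40320

Fix one person's seat to break rotational symmetry; the remaining 8 people can be arranged in (8)! = 40320 ways.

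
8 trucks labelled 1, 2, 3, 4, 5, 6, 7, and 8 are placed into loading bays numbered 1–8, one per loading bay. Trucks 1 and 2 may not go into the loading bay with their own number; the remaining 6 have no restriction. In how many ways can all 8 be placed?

Let Aᵢ (for i ∈ {1, 2}) be the placements that put truck i in its forbidden loading bay. Any j of these fix j positions, leaving (8−j)! ways to fill the rest, and there are C(2,j) ways to pick which j.
By inclusion–exclusion, the number of valid placements is Σ_{j=0}^{2} (−1)^j C(2,j)·(8−j)!.
Computing: 40320 − 10080 + 720 = 30960.

30960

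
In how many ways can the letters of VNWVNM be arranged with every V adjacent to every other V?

Treat the 2 copies of V as a single block. The multiset to arrange is then {VV, M, N, N, W}, 5 items in all.
That gives (5)!/(2!) = 60 arrangements.

60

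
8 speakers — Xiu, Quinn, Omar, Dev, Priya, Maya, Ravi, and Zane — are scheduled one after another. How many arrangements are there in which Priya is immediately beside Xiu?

10080

Treat {Priya, Xiu} as a single unit. There are 7 units to order, and the pair itself can be ordered 2 ways.
So the count is 2·(7)! = 10080.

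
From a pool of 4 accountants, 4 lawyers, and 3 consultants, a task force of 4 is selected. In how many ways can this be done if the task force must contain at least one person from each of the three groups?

192

Total 4-person selections from all 11: C(11,4) = 330.
Subtract selections that omit an entire group: no accountants → C(7,4) = 35; no lawyers → C(7,4) = 35; no consultants → C(8,4) = 70.
Add back selections omitting two groups (i.e. drawn from a single group): C(4,4) + C(4,4) + C(3,4) = 2.
By inclusion–exclusion: 330 − 140 + 2 = 192.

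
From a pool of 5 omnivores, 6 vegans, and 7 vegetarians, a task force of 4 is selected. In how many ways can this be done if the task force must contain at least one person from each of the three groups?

1575

With no constraint there are C(18,4) = 3060 possible selections.
Subtract selections that omit an entire group: no omnivores → C(13,4) = 715; no vegans → C(12,4) = 495; no vegetarians → C(11,4) = 330.
Add back selections omitting two groups (i.e. drawn from a single group): C(5,4) + C(6,4) + C(7,4) = 55.
By inclusion–exclusion: 3060 − 1540 + 55 = 1575.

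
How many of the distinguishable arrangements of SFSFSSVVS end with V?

With the last slot taken by V, it remains to arrange the other 8 letters (SFSFSSVS).
Those 8 letters have F appearing twice and S appearing 5 times, giving (8)!/(5!·2!) = 168.

168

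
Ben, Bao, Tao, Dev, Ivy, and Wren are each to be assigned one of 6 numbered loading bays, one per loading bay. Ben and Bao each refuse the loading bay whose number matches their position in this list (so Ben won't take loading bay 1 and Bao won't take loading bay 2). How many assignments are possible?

Let Aᵢ (for i ∈ {1, 2}) be the placements that put person i in their forbidden loading bay. Any j of these fix j positions, leaving (6−j)! ways to fill the rest, and there are C(2,j) ways to pick which j.
By inclusion–exclusion, the number of valid placements is Σ_{j=0}^{2} (−1)^j C(2,j)·(6−j)!.
Computing: 720 − 240 + 24 = 504.

504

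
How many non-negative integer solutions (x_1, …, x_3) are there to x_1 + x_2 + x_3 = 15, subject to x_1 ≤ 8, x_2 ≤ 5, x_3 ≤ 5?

10

Without the upper bounds there are C(17,2) = 136 ways to split 15 among 3 variables.
Subtract solutions that violate a single cap (substitute x_i' = x_i − (cap_i+1)): x_1 ≥ 9 gives C(8,2) = 28; x_2 ≥ 6 gives C(11,2) = 55; x_3 ≥ 6 gives C(11,2) = 55. Together 138.
Add back pairs where two caps are both exceeded: 1 + 1 + 10 = 12.
By inclusion–exclusion the count is 136 − 138 + 12 = 10.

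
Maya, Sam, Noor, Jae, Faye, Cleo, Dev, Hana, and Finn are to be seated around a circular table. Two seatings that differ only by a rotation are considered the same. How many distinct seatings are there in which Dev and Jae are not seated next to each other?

Without the restriction there are (8)! = 40320 seatings.
Those with Dev next to Jae: fuse the pair into one unit and seat 8 units around a circle — 2·(7)! = 10080.
Subtracting, 40320 − 10080 = 30240.

30240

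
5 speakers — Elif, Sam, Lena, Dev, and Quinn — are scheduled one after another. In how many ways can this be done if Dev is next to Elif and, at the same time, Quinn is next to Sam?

24

Treat {Dev,Elif} as one block (2 orders) and {Quinn,Sam} as another (2 orders).
That leaves 3 units to arrange: 2 × 2 × 3! = 4 × 6 = 24.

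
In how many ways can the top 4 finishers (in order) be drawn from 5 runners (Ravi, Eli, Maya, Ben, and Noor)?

120

This is an ordered selection of 4 from 5: P(5,4).
That gives 5 × 4 × 3 × 2 = 120.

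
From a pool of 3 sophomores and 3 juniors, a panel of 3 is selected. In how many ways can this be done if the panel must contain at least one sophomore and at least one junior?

Total 3-person selections from all 6: C(6,3) = 20.
Selections missing a whole group: no sophomores → C(3,3) = 1; no juniors → C(3,3) = 1.
Both groups omitted at once is impossible, so 20 − 2 = 18.

18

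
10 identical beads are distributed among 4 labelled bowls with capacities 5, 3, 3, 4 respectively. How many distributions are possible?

Without the upper bounds there are C(13,3) = 286 ways to split 10 among 4 bowls.
Subtract solutions that violate a single cap (substitute x_i' = x_i − (cap_i+1)): x_1 ≥ 6 gives C(7,3) = 35; x_2 ≥ 4 gives C(9,3) = 84; x_3 ≥ 4 gives C(9,3) = 84; x_4 ≥ 5 gives C(8,3) = 56. Together 259.
Add back pairs where two caps are both exceeded: 1 + 1 + 0 + 10 + 4 + 4 = 20.
By inclusion–exclusion the count is 286 − 259 + 20 = 47.

47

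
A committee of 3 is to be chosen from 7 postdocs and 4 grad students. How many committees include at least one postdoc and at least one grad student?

126

With no constraint there are C(11,3) = 165 possible selections.
Subtract selections that omit an entire group: no postdocs → C(4,3) = 4; no grad students → C(7,3) = 35.
Both groups omitted at once is impossible, so 165 − 39 = 126.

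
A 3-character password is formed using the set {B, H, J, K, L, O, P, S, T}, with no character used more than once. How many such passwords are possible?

504

Choose and order 3 of the 9 symbols: the first character has 9 options, the next 8, then 7.
9 × 8 × 7 = 504.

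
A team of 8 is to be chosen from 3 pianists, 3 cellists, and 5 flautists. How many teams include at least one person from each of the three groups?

163

Total 8-person selections from all 11: C(11,8) = 165.
Subtract selections that omit an entire group: no pianists → C(8,8) = 1; no cellists → C(8,8) = 1; no flautists → C(6,8) = 0.
Add back selections omitting two groups (i.e. drawn from a single group): C(3,8) + C(3,8) + C(5,8) = 0.
By inclusion–exclusion: 165 − 2 + 0 = 163.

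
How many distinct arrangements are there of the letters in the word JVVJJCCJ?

Letter multiplicities in JVVJJCCJ: C×2, J×4, V×2.
So there are 8! / (4!·2!·2!) = 420 distinguishable arrangements.

420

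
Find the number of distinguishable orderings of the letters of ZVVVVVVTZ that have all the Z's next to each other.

Treat the 2 copies of Z as a single block. The multiset to arrange is then {ZZ, T, V, V, V, V, V, V}, 8 items in all.
That gives (8)!/(6!) = 56 arrangements.

56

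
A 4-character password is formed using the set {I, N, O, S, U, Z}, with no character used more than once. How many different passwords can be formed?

Choose and order 4 of the 6 symbols: the first character has 6 options, the next 5, then 4, 3.
6 × 5 × 4 × 3 = 360.

360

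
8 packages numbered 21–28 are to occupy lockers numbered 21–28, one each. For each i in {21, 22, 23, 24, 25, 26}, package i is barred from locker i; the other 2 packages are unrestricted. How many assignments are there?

Let Aᵢ (for 21 ≤ i ≤ 26) be the placements that put package i in its forbidden locker. Any j of these fix j positions, leaving (8−j)! ways to fill the rest, and there are C(6,j) ways to pick which j.
By inclusion–exclusion, the number of valid placements is Σ_{j=0}^{6} (−1)^j C(6,j)·(8−j)!.
Computing: 40320 − 30240 + 10800 − 2400 + 360 − 36 + 2 = 18806.

18806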